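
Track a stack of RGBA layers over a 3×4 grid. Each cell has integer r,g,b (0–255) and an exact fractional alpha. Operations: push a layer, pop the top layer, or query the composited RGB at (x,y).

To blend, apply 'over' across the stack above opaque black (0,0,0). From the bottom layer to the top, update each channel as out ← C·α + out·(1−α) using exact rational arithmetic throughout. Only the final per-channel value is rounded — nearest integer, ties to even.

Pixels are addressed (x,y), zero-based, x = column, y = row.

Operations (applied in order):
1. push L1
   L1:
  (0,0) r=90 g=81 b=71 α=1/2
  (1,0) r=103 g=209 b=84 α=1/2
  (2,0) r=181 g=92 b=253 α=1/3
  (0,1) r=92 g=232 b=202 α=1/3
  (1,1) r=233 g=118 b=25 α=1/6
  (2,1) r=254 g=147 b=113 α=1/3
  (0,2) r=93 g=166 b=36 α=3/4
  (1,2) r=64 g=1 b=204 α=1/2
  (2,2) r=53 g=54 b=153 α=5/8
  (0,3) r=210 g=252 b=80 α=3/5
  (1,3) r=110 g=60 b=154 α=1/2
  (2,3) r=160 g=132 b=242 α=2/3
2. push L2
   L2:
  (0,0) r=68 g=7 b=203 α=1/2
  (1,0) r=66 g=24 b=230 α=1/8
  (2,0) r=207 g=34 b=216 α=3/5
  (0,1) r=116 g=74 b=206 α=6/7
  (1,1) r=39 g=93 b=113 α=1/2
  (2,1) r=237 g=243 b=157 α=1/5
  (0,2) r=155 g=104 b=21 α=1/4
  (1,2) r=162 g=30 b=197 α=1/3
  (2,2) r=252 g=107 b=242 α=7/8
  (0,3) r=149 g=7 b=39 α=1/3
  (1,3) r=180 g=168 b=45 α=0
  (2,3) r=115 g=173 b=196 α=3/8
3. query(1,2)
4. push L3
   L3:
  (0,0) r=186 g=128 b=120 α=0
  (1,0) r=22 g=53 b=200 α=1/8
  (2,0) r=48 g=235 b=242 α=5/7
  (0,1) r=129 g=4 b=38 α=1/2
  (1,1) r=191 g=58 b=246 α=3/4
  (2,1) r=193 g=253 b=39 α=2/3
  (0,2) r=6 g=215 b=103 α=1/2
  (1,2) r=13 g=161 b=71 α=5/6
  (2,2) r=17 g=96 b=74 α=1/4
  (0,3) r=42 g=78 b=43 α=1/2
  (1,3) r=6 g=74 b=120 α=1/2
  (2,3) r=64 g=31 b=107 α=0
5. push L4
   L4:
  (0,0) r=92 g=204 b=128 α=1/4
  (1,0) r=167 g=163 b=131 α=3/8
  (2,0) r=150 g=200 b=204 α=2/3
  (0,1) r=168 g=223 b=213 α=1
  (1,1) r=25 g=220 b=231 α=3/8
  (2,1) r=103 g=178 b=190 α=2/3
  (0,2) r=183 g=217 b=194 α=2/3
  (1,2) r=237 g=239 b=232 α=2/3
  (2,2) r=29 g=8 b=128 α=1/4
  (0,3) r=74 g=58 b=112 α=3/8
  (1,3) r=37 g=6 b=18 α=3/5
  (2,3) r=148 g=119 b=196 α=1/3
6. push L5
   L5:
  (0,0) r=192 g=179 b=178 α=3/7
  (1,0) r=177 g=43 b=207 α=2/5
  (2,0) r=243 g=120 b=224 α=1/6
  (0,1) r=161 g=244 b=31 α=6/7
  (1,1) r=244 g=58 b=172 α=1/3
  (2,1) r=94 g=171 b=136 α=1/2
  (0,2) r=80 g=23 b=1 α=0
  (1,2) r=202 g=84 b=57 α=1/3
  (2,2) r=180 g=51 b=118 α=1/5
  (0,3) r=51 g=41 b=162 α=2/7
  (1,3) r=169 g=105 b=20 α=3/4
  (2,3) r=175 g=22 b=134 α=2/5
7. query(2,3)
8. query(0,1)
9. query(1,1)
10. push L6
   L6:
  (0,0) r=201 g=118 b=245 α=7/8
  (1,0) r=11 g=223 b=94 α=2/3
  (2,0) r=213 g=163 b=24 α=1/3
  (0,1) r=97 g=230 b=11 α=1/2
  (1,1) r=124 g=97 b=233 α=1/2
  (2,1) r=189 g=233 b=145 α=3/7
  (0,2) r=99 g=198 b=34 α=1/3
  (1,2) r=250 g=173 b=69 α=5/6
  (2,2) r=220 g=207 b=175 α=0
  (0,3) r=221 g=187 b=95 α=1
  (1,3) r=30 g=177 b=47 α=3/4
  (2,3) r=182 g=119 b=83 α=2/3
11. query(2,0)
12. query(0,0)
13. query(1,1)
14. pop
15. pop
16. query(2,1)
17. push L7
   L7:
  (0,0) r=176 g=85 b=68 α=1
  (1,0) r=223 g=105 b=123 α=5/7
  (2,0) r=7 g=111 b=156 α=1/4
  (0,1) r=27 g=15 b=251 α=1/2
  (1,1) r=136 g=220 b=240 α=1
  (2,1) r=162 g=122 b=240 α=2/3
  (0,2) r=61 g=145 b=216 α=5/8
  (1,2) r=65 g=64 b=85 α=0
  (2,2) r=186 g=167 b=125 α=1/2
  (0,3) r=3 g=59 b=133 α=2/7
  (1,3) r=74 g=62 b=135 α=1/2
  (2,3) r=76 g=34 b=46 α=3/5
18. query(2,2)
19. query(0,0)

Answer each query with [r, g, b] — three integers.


(1,2) stack=L1,L2; from [0,0,0]:
L1 α=1/2: [32, 1/2, 102]
L2 α=1/3: [226/3, 31/3, 401/3]
rounded: [75, 10, 134]

(2,3) stack=L1,L2,L3,L4,L5; from [0,0,0]:
after L1 α=2/3: [320/3, 88, 484/3]
after L2 α=3/8: [2635/24, 959/8, 523/3]
after L3 α=0: [2635/24, 959/8, 523/3]
after L4 α=1/3: [4411/36, 1435/12, 1634/9]
after L5 α=2/5: [8611/60, 1611/20, 2438/15]
rounded: [144, 81, 163]

at x=0,y=1 over L1,L2,L3,L4,L5:
after L1 α=1/3: [92/3, 232/3, 202/3]
after L2 α=6/7: [2180/21, 1564/21, 3910/21]
after L3 α=1/2: [4889/42, 824/21, 2354/21]
after L4 α=1: [168, 223, 213]
after L5 α=6/7: [162, 241, 57]
rounded: [162, 241, 57]

(1,1) stack=L1,L2,L3,L4,L5; from [0,0,0]:
+L1 (α=1/6) → [233/6, 59/3, 25/6]
+L2 (α=1/2) → [467/12, 169/3, 703/12]
+L3 (α=3/4) → [7343/48, 691/12, 9559/48]
+L4 (α=3/8) → [40315/384, 11375/96, 81059/384]
+L5 (α=1/3) → [87163/576, 14159/144, 114083/576]
rounded: [151, 98, 198]

(2,0) stack=L1,L2,L3,L4,L5,L6; from [0,0,0]:
L1 α=1/3: [181/3, 92/3, 253/3]
L2 α=3/5: [445/3, 98/3, 490/3]
L3 α=5/7: [230/3, 3721/21, 4610/21]
L4 α=2/3: [1130/9, 12121/63, 13178/63]
L5 α=1/6: [7837/54, 68165/378, 40001/189]
L6 α=1/3: [13588/81, 98972/567, 84538/567]
rounded: [168, 175, 149]

query (0,0) [L1,L2,L3,L4,L5,L6] — begin 0,0,0
+L1 (α=1/2) → [45, 81/2, 71/2]
+L2 (α=1/2) → [113/2, 95/4, 477/4]
+L3 (α=0) → [113/2, 95/4, 477/4]
+L4 (α=1/4) → [523/8, 1101/16, 1943/16]
+L5 (α=3/7) → [1675/14, 3249/28, 4079/28]
+L6 (α=7/8) → [21373/112, 26377/224, 52099/224]
rounded: [191, 118, 233]

query (1,1) [L1,L2,L3,L4,L5,L6] — begin 0,0,0
L1 α=1/6: [233/6, 59/3, 25/6]
L2 α=1/2: [467/12, 169/3, 703/12]
L3 α=3/4: [7343/48, 691/12, 9559/48]
L4 α=3/8: [40315/384, 11375/96, 81059/384]
L5 α=1/3: [87163/576, 14159/144, 114083/576]
L6 α=1/2: [158587/1152, 28127/288, 248291/1152]
→ [138, 98, 216]

query (2,1) [L1,L2,L3,L4] — begin 0,0,0
L1 α=1/3: [254/3, 49, 113/3]
L2 α=1/5: [1727/15, 439/5, 923/15]
L3 α=2/3: [7517/45, 2969/15, 2093/45]
L4 α=2/3: [16787/135, 8309/45, 19193/135]
= [124, 185, 142]

at x=2,y=2 over L1,L2,L3,L4,L7:
+L1 (α=5/8) → [265/8, 135/4, 765/8]
+L2 (α=7/8) → [14377/64, 3131/32, 14317/64]
+L3 (α=1/4) → [44219/256, 12465/128, 47687/256]
+L4 (α=1/4) → [140081/1024, 38419/512, 175829/1024]
+L7 (α=1/2) → [330545/2048, 123923/1024, 303829/2048]
→ [161, 121, 148]

(0,0) stack=L1,L2,L3,L4,L7; from [0,0,0]:
after L1 α=1/2: [45, 81/2, 71/2]
after L2 α=1/2: [113/2, 95/4, 477/4]
after L3 α=0: [113/2, 95/4, 477/4]
after L4 α=1/4: [523/8, 1101/16, 1943/16]
after L7 α=1: [176, 85, 68]
= [176, 85, 68]


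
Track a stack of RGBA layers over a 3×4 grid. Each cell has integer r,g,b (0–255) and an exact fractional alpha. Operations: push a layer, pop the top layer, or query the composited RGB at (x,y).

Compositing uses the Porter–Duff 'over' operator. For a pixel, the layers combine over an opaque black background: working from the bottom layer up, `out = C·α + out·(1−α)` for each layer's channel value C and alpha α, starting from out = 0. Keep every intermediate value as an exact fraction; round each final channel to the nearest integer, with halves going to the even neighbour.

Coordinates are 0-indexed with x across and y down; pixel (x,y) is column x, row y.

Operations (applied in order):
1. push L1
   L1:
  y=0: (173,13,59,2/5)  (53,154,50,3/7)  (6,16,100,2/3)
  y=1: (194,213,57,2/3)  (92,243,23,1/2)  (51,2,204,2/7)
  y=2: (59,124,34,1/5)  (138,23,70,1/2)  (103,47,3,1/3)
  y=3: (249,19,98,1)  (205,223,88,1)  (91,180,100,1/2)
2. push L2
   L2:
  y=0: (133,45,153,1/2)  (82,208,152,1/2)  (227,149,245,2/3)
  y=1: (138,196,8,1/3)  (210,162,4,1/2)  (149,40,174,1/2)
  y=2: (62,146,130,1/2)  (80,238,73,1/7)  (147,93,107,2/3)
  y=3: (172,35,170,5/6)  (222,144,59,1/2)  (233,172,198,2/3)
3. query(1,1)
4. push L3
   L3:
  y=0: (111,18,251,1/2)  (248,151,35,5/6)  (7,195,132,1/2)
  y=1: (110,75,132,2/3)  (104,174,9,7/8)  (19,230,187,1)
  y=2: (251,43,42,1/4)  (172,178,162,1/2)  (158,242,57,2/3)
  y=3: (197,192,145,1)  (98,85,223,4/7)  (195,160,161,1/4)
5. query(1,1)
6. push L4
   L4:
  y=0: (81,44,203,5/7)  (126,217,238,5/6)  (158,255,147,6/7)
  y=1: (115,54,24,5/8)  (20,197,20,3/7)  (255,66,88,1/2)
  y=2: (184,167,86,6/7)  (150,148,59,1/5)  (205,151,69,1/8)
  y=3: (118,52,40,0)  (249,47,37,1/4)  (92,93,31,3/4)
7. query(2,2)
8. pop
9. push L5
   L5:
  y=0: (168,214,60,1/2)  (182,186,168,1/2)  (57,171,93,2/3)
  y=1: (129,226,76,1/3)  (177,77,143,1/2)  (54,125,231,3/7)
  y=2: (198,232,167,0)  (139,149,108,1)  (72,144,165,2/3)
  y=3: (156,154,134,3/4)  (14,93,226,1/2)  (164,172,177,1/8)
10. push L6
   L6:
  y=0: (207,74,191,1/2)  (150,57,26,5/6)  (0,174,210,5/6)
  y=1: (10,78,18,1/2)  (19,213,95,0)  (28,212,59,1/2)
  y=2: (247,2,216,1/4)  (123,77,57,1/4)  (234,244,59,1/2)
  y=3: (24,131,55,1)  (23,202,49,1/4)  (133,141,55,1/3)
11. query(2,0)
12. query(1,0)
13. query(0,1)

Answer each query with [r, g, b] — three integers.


query (1,1) [L1,L2] — begin 0,0,0
after L1 α=1/2: [46, 243/2, 23/2]
after L2 α=1/2: [128, 567/4, 31/4]
→ [128, 142, 8]

at x=1,y=1 over L1,L2,L3:
+L1 (α=1/2) → [46, 243/2, 23/2]
+L2 (α=1/2) → [128, 567/4, 31/4]
+L3 (α=7/8) → [107, 5439/32, 283/32]
= [107, 170, 9]

at x=2,y=2 over L1,L2,L3,L4:
L1 α=1/3: [103/3, 47/3, 1]
L2 α=2/3: [985/9, 605/9, 215/3]
L3 α=2/3: [3829/27, 4961/27, 557/9]
L4 α=1/8: [16169/108, 9701/54, 565/9]
= [150, 180, 63]

query (2,0) [L1,L2,L3,L5,L6] — begin 0,0,0
+L1 (α=2/3) → [4, 32/3, 200/3]
+L2 (α=2/3) → [458/3, 926/9, 1670/9]
+L3 (α=1/2) → [479/6, 2681/18, 1429/9]
+L5 (α=2/3) → [1163/18, 8837/54, 3103/27]
+L6 (α=5/6) → [1163/108, 55817/324, 31453/162]
→ [11, 172, 194]

at x=1,y=0 over L1,L2,L3,L5,L6:
L1 α=3/7: [159/7, 66, 150/7]
L2 α=1/2: [733/14, 137, 607/7]
L3 α=5/6: [6031/28, 446/3, 916/21]
L5 α=1/2: [11127/56, 502/3, 2222/21]
L6 α=5/6: [17709/112, 1357/18, 2476/63]
= [158, 75, 39]

query (0,1) [L1,L2,L3,L5,L6] — begin 0,0,0
+L1 (α=2/3) → [388/3, 142, 38]
+L2 (α=1/3) → [1190/9, 160, 28]
+L3 (α=2/3) → [3170/27, 310/3, 292/3]
+L5 (α=1/3) → [9823/81, 1298/9, 812/9]
+L6 (α=1/2) → [10633/162, 1000/9, 487/9]
rounded: [66, 111, 54]


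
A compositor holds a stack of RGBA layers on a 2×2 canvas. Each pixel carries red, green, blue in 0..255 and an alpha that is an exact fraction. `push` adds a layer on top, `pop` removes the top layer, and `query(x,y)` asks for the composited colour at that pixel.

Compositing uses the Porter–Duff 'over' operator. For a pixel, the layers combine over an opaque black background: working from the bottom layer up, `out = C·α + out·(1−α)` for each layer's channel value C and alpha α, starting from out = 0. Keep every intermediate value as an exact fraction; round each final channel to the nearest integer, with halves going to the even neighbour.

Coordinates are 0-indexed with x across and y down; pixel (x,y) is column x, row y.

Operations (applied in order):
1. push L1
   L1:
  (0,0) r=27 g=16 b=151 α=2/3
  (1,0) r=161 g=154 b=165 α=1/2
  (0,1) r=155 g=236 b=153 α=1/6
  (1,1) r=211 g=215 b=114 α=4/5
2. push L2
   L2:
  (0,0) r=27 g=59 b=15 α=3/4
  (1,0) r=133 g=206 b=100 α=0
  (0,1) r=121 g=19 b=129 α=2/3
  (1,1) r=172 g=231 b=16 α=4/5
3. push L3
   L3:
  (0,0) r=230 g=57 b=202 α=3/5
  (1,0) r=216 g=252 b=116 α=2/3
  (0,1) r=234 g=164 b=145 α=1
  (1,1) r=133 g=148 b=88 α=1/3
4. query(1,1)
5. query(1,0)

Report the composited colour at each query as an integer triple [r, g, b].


query (1,1) [L1,L2,L3] — begin 0,0,0
L1 α=4/5: [844/5, 172, 456/5]
L2 α=4/5: [4284/25, 1096/5, 776/25]
L3 α=1/3: [11893/75, 2932/15, 3752/75]
= [159, 195, 50]

(1,0) stack=L1,L2,L3; from [0,0,0]:
after L1 α=1/2: [161/2, 77, 165/2]
after L2 α=0: [161/2, 77, 165/2]
after L3 α=2/3: [1025/6, 581/3, 629/6]
→ [171, 194, 105]


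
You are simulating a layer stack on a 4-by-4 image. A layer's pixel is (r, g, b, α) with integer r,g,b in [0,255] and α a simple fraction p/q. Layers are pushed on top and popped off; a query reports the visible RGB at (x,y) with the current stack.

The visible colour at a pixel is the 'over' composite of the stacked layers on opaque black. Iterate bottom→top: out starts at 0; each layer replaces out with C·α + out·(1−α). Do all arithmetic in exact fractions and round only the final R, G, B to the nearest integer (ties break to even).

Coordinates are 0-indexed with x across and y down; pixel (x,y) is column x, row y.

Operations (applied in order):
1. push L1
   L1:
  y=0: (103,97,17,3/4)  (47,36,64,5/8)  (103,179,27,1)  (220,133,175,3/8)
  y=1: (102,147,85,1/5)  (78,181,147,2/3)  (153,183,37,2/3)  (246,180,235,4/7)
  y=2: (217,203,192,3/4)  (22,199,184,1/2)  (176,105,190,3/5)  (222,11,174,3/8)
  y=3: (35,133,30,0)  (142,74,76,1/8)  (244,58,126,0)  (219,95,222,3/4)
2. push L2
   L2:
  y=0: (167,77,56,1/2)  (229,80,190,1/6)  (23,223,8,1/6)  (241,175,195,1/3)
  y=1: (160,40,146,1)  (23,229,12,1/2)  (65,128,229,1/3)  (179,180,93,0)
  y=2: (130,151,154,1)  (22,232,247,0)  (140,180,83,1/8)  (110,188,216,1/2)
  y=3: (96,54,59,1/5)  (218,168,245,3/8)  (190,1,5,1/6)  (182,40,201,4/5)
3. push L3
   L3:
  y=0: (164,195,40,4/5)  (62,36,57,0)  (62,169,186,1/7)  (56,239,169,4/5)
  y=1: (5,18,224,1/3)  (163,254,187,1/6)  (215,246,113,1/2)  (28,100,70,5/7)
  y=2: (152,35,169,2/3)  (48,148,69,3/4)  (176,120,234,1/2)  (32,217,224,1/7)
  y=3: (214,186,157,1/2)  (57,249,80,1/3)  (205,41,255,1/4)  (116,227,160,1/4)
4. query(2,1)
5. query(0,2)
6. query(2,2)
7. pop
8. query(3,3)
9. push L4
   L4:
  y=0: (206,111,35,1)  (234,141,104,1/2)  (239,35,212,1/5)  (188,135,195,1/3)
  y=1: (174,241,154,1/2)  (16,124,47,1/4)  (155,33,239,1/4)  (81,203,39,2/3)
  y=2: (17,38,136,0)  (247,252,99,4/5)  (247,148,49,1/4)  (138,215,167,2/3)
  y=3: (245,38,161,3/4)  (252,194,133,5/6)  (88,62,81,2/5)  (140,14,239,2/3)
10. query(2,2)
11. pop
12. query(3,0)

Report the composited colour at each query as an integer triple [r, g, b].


at x=2,y=1 over L1,L2,L3:
+L1 (α=2/3) → [102, 122, 74/3]
+L2 (α=1/3) → [269/3, 124, 835/9]
+L3 (α=1/2) → [457/3, 185, 926/9]
rounded: [152, 185, 103]

at x=0,y=2 over L1,L2,L3:
after L1 α=3/4: [651/4, 609/4, 144]
after L2 α=1: [130, 151, 154]
after L3 α=2/3: [434/3, 221/3, 164]
rounded: [145, 74, 164]

query (2,2) [L1,L2,L3] — begin 0,0,0
+L1 (α=3/5) → [528/5, 63, 114]
+L2 (α=1/8) → [1099/10, 621/8, 881/8]
+L3 (α=1/2) → [2859/20, 1581/16, 2753/16]
→ [143, 99, 172]

(3,3) stack=L1,L2; from [0,0,0]:
L1 α=3/4: [657/4, 285/4, 333/2]
L2 α=4/5: [3569/20, 185/4, 1941/10]
→ [178, 46, 194]

query (2,2) [L1,L2,L4] — begin 0,0,0
after L1 α=3/5: [528/5, 63, 114]
after L2 α=1/8: [1099/10, 621/8, 881/8]
after L4 α=1/4: [5767/40, 3047/32, 3035/32]
rounded: [144, 95, 95]

at x=3,y=0 over L1,L2:
L1 α=3/8: [165/2, 399/8, 525/8]
L2 α=1/3: [406/3, 1099/12, 435/4]
rounded: [135, 92, 109]


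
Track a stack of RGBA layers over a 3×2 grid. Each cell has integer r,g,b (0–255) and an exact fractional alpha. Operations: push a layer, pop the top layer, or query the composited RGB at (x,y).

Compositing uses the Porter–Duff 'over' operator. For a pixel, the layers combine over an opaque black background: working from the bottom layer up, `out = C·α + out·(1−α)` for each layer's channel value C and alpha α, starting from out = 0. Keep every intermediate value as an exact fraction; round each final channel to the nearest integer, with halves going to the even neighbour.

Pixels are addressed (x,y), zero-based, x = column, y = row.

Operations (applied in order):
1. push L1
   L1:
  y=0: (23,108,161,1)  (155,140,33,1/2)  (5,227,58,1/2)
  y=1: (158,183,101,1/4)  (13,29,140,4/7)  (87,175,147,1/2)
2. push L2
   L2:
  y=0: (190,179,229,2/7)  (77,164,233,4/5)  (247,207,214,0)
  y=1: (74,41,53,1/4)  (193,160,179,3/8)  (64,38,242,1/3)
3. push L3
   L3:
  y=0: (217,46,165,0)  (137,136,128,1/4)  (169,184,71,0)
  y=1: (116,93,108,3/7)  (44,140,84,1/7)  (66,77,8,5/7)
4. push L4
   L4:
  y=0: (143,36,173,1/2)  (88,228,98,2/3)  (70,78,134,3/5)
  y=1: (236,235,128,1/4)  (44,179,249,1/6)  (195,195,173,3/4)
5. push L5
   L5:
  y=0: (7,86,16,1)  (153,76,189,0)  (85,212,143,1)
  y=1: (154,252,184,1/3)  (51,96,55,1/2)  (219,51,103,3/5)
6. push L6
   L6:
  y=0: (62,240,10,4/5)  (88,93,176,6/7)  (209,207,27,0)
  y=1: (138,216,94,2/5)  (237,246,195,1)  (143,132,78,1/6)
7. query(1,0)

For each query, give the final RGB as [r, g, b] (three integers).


query (1,0) [L1,L2,L3,L4,L5,L6] — begin 0,0,0
L1 α=1/2: [155/2, 70, 33/2]
L2 α=4/5: [771/10, 726/5, 1897/10]
L3 α=1/4: [3683/40, 1429/10, 6971/40]
L4 α=2/3: [10723/120, 5989/30, 4937/40]
L5 α=0: [10723/120, 5989/30, 4937/40]
L6 α=6/7: [74083/840, 3247/30, 47177/280]
= [88, 108, 168]


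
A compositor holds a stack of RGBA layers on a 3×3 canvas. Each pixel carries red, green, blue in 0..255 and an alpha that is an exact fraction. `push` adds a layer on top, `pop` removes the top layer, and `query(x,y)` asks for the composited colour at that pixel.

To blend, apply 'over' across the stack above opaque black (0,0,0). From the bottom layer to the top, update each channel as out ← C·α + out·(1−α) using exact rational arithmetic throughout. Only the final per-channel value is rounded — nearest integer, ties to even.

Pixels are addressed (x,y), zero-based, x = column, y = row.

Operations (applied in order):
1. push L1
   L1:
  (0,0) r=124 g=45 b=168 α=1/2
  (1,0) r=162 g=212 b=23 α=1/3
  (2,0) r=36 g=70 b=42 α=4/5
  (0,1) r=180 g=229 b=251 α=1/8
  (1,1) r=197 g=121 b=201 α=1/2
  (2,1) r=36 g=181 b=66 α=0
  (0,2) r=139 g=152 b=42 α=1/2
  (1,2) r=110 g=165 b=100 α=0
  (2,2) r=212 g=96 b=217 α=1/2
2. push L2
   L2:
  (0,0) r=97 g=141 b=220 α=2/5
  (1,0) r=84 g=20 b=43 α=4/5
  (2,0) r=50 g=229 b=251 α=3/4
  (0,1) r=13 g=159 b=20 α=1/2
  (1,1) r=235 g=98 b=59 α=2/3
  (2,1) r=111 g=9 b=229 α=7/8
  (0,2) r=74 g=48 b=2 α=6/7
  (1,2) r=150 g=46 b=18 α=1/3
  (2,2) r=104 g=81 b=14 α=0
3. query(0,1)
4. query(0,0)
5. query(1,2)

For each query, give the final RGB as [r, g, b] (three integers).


at x=0,y=1 over L1,L2:
after L1 α=1/8: [45/2, 229/8, 251/8]
after L2 α=1/2: [71/4, 1501/16, 411/16]
→ [18, 94, 26]

query (0,0) [L1,L2] — begin 0,0,0
L1 α=1/2: [62, 45/2, 84]
L2 α=2/5: [76, 699/10, 692/5]
rounded: [76, 70, 138]

(1,2) stack=L1,L2; from [0,0,0]:
L1 α=0: [0, 0, 0]
L2 α=1/3: [50, 46/3, 6]
= [50, 15, 6]


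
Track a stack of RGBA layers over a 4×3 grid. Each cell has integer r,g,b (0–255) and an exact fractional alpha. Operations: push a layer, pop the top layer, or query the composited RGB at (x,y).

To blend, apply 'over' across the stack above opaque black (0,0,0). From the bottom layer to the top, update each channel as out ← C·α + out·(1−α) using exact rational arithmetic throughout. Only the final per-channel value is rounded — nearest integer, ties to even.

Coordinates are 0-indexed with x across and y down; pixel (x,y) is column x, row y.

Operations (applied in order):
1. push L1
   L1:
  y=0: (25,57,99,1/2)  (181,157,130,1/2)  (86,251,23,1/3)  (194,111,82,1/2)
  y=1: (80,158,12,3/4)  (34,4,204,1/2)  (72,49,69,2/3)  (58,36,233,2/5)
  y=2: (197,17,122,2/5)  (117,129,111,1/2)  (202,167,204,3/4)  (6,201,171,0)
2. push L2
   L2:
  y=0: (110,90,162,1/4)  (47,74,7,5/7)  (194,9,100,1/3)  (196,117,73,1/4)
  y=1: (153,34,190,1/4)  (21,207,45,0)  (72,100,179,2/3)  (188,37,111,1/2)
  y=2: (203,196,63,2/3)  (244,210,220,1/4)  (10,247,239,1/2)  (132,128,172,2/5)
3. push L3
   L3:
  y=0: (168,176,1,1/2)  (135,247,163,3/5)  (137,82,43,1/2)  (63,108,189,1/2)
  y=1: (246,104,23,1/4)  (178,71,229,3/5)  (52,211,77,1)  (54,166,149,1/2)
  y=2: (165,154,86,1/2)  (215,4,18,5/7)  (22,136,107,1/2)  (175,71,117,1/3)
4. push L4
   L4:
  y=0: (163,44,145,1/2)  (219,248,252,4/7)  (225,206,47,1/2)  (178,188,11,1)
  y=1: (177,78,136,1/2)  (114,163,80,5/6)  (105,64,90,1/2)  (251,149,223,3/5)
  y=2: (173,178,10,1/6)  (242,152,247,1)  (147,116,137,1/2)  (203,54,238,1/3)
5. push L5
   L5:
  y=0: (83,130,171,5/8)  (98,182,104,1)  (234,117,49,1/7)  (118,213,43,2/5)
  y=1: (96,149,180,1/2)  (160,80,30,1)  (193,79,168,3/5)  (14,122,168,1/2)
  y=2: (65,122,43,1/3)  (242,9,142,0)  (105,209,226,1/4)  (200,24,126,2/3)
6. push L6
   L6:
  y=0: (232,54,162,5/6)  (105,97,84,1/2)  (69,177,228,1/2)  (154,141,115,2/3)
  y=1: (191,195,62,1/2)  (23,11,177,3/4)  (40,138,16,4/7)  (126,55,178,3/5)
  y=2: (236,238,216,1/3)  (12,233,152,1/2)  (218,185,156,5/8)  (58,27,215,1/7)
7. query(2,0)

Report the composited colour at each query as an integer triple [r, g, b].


query (2,0) [L1,L2,L3,L4,L5,L6] — begin 0,0,0
+L1 (α=1/3) → [86/3, 251/3, 23/3]
+L2 (α=1/3) → [754/9, 529/9, 346/9]
+L3 (α=1/2) → [1987/18, 1267/18, 733/18]
+L4 (α=1/2) → [6037/36, 4975/36, 1579/36]
+L5 (α=1/7) → [1063/6, 811/6, 1873/42]
+L6 (α=1/2) → [1477/12, 1873/12, 11449/84]
→ [123, 156, 136]


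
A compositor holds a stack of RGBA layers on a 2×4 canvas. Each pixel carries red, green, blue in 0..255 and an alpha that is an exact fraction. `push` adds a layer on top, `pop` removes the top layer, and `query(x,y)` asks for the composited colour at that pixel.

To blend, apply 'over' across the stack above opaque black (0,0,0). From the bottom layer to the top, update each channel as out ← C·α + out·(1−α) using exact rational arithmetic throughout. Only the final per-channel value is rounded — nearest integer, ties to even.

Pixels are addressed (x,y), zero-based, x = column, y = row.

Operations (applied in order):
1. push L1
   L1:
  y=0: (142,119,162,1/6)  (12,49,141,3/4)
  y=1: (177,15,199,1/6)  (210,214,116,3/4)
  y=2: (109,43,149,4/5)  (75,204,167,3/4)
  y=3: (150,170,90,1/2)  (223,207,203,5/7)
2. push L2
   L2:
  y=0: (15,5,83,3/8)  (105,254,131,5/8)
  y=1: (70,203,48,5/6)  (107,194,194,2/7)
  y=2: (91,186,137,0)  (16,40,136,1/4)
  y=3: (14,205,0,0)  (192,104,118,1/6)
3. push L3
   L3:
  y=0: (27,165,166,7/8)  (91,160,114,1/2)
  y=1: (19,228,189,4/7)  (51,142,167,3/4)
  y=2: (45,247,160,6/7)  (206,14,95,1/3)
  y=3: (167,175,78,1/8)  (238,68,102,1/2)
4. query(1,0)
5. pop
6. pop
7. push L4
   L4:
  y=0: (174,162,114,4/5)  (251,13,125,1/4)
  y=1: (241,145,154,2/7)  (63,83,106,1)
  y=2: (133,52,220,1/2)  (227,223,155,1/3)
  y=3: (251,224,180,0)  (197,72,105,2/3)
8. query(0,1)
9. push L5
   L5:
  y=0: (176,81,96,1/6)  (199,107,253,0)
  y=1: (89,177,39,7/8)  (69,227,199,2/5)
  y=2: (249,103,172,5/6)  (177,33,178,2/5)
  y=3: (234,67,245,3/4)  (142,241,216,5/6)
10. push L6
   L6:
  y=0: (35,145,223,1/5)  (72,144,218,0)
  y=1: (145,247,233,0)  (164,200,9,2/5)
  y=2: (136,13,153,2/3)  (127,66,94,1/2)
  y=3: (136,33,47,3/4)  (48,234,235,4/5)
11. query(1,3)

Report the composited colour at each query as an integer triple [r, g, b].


query (1,0) [L1,L2,L3] — begin 0,0,0
after L1 α=3/4: [9, 147/4, 423/4]
after L2 α=5/8: [69, 5521/32, 3889/32]
after L3 α=1/2: [80, 10641/64, 7537/64]
= [80, 166, 118]

query (0,1) [L1,L4] — begin 0,0,0
L1 α=1/6: [59/2, 5/2, 199/6]
L4 α=2/7: [1259/14, 605/14, 2843/42]
rounded: [90, 43, 68]

query (1,3) [L1,L4,L5,L6] — begin 0,0,0
after L1 α=5/7: [1115/7, 1035/7, 145]
after L4 α=2/3: [1291/7, 681/7, 355/3]
after L5 α=5/6: [2087/14, 4558/21, 3595/18]
after L6 α=4/5: [955/14, 24214/105, 4103/18]
rounded: [68, 231, 228]


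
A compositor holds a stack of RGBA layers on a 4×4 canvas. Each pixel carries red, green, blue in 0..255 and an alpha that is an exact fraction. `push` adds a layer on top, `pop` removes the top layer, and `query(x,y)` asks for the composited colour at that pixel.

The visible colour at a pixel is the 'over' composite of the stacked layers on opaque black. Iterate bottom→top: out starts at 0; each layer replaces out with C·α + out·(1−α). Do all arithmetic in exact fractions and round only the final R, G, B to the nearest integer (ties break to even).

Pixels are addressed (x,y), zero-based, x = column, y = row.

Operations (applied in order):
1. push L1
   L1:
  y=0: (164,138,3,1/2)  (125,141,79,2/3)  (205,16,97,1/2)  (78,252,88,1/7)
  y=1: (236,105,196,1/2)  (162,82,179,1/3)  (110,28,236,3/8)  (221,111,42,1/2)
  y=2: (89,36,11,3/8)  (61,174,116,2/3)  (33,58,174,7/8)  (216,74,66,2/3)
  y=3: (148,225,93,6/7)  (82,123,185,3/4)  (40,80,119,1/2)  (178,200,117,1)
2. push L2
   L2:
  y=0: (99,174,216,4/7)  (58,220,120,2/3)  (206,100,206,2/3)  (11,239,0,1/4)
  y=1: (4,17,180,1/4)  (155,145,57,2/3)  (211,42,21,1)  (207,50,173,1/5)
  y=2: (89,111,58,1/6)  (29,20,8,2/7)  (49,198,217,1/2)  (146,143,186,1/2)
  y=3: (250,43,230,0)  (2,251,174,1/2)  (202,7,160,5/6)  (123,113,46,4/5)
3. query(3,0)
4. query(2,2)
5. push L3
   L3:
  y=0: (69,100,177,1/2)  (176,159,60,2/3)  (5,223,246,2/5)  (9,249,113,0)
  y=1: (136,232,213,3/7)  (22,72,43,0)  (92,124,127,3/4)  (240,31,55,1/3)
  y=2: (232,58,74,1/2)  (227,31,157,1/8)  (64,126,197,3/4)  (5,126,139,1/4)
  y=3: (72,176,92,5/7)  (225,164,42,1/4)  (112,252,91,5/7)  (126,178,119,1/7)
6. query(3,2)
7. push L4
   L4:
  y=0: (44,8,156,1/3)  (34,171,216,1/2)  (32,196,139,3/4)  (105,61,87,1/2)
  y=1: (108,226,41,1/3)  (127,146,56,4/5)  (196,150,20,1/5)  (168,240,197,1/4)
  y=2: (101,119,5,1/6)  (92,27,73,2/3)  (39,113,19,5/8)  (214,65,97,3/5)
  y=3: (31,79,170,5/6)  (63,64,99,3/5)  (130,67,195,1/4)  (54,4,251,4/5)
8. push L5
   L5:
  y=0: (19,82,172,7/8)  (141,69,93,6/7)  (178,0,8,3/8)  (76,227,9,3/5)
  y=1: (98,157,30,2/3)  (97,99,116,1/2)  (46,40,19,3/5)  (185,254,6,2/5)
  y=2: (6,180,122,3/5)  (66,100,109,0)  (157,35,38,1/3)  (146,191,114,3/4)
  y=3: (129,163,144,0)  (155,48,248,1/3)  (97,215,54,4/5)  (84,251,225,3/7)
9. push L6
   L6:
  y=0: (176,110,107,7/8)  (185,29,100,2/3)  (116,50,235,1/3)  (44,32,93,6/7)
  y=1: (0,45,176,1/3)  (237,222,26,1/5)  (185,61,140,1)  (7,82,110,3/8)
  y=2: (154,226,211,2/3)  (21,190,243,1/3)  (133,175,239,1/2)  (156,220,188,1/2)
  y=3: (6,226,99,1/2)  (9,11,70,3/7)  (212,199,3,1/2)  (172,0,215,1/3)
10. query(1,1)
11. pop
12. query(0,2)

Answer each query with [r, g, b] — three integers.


at x=3,y=0 over L1,L2:
after L1 α=1/7: [78/7, 36, 88/7]
after L2 α=1/4: [311/28, 347/4, 66/7]
→ [11, 87, 9]

at x=2,y=2 over L1,L2:
L1 α=7/8: [231/8, 203/4, 609/4]
L2 α=1/2: [623/16, 995/8, 1477/8]
→ [39, 124, 185]

at x=3,y=2 over L1,L2,L3:
after L1 α=2/3: [144, 148/3, 44]
after L2 α=1/2: [145, 577/6, 115]
after L3 α=1/4: [110, 829/8, 121]
rounded: [110, 104, 121]

query (1,1) [L1,L2,L3,L4,L5,L6] — begin 0,0,0
after L1 α=1/3: [54, 82/3, 179/3]
after L2 α=2/3: [364/3, 952/9, 521/9]
after L3 α=0: [364/3, 952/9, 521/9]
after L4 α=4/5: [1888/15, 6208/45, 2537/45]
after L5 α=1/2: [3343/30, 10663/90, 7757/90]
after L6 α=1/5: [10241/75, 31316/225, 16684/225]
= [137, 139, 74]

query (0,2) [L1,L2,L3,L4,L5] — begin 0,0,0
after L1 α=3/8: [267/8, 27/2, 33/8]
after L2 α=1/6: [2047/48, 119/4, 629/48]
after L3 α=1/2: [13183/96, 351/8, 4181/96]
after L4 α=1/6: [75611/576, 2707/48, 21385/576]
after L5 α=3/5: [16159/288, 15667/120, 126793/1440]
= [56, 131, 88]


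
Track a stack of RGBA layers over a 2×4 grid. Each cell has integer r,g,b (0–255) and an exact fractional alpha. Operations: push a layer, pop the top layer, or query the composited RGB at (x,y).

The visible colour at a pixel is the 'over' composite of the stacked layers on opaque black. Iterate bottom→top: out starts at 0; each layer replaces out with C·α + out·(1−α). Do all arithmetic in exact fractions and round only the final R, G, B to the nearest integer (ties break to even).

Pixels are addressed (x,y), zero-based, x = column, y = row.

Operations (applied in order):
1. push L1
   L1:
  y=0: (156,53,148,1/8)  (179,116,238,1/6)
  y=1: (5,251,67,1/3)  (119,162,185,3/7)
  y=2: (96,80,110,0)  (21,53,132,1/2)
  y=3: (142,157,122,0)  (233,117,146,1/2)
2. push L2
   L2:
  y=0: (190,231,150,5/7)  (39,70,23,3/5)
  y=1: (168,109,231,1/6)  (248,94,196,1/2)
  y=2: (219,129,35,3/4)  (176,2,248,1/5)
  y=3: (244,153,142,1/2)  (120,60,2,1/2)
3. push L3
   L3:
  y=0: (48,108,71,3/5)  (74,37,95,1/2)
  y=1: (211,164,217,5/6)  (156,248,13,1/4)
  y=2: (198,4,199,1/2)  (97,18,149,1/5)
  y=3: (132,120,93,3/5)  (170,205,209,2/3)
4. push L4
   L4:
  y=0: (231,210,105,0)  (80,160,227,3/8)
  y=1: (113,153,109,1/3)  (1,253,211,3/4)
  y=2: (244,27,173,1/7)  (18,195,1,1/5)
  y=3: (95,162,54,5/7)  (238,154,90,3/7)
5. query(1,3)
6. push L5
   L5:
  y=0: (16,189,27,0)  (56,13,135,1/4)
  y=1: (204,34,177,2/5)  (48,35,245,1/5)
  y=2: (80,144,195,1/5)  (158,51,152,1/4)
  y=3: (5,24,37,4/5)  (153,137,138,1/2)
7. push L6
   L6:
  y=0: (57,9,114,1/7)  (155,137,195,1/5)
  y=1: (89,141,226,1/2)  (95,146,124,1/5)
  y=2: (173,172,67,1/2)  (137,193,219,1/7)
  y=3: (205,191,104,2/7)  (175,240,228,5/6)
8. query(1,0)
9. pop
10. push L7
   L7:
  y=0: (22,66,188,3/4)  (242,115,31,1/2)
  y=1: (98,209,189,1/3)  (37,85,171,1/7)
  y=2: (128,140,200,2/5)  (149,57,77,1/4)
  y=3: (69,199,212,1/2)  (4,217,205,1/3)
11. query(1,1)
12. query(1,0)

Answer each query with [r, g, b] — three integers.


at x=1,y=3 over L1,L2,L3,L4:
+L1 (α=1/2) → [233/2, 117/2, 73]
+L2 (α=1/2) → [473/4, 237/4, 75/2]
+L3 (α=2/3) → [611/4, 1877/12, 911/6]
+L4 (α=3/7) → [1325/7, 3263/21, 376/3]
= [189, 155, 125]

(1,0) stack=L1,L2,L3,L4,L5,L6; from [0,0,0]:
+L1 (α=1/6) → [179/6, 58/3, 119/3]
+L2 (α=3/5) → [106/3, 746/15, 89/3]
+L3 (α=1/2) → [164/3, 1301/30, 187/3]
+L4 (α=3/8) → [385/6, 4181/48, 1489/12]
+L5 (α=1/4) → [497/8, 4389/64, 2029/16]
+L6 (α=1/5) → [807/10, 6581/80, 2809/20]
rounded: [81, 82, 140]

(1,1) stack=L1,L2,L3,L4,L5,L7; from [0,0,0]:
after L1 α=3/7: [51, 486/7, 555/7]
after L2 α=1/2: [299/2, 572/7, 1927/14]
after L3 α=1/4: [1209/8, 863/7, 5963/56]
after L4 α=3/4: [1233/32, 1544/7, 41411/224]
after L5 α=1/5: [1617/40, 6421/35, 55131/280]
after L7 α=1/7: [5591/140, 41501/245, 189333/980]
= [40, 169, 193]

at x=1,y=0 over L1,L2,L3,L4,L5,L7:
after L1 α=1/6: [179/6, 58/3, 119/3]
after L2 α=3/5: [106/3, 746/15, 89/3]
after L3 α=1/2: [164/3, 1301/30, 187/3]
after L4 α=3/8: [385/6, 4181/48, 1489/12]
after L5 α=1/4: [497/8, 4389/64, 2029/16]
after L7 α=1/2: [2433/16, 11749/128, 2525/32]
→ [152, 92, 79]


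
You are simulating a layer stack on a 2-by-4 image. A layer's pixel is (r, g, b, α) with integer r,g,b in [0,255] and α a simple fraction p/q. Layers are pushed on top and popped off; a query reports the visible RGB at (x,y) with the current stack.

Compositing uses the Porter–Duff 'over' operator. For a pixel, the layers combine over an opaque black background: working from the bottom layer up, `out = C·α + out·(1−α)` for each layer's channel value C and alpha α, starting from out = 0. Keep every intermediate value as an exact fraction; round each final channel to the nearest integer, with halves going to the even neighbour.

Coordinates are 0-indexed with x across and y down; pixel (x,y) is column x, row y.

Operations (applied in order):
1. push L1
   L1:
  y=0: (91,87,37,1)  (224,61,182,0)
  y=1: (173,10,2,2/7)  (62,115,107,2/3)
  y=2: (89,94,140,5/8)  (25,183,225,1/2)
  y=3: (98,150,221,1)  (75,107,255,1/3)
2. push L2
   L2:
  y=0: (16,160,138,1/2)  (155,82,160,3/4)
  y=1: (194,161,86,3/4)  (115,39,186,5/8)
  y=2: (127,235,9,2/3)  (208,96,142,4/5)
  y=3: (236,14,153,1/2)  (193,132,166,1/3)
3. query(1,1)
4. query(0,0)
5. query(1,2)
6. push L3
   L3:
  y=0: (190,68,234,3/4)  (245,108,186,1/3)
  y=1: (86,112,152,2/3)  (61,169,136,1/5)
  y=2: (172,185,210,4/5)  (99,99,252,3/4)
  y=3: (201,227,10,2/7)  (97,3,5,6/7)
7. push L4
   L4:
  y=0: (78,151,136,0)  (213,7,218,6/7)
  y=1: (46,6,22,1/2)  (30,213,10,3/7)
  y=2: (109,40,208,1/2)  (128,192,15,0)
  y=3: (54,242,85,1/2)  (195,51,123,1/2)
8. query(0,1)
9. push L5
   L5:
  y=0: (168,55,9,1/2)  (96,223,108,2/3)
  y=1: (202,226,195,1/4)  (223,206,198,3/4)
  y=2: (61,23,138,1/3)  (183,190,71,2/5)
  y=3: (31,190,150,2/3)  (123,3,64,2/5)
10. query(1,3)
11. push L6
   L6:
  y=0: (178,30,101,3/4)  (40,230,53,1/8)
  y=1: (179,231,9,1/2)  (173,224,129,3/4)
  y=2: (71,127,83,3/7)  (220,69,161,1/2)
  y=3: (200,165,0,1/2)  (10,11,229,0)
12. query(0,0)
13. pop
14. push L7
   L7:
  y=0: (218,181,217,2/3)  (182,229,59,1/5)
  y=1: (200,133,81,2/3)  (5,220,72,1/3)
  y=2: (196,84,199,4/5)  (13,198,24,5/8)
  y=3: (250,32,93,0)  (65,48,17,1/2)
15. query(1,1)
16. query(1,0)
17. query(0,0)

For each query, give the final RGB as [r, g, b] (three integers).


(1,1) stack=L1,L2; from [0,0,0]:
after L1 α=2/3: [124/3, 230/3, 214/3]
after L2 α=5/8: [699/8, 425/8, 143]
rounded: [87, 53, 143]

at x=0,y=0 over L1,L2:
+L1 (α=1) → [91, 87, 37]
+L2 (α=1/2) → [107/2, 247/2, 175/2]
→ [54, 124, 88]

query (1,2) [L1,L2] — begin 0,0,0
after L1 α=1/2: [25/2, 183/2, 225/2]
after L2 α=4/5: [1689/10, 951/10, 1361/10]
= [169, 95, 136]

at x=0,y=1 over L1,L2,L3,L4:
after L1 α=2/7: [346/7, 20/7, 4/7]
after L2 α=3/4: [1105/7, 3401/28, 905/14]
after L3 α=2/3: [2309/21, 9673/84, 5161/42]
after L4 α=1/2: [3275/42, 10177/168, 6085/84]
→ [78, 61, 72]

at x=1,y=3 over L1,L2,L3,L4,L5:
L1 α=1/3: [25, 107/3, 85]
L2 α=1/3: [81, 610/9, 112]
L3 α=6/7: [663/7, 772/63, 142/7]
L4 α=1/2: [1014/7, 3985/126, 1003/14]
L5 α=2/5: [4764/35, 4237/210, 4801/70]
rounded: [136, 20, 69]

at x=0,y=0 over L1,L2,L3,L4,L5,L6:
L1 α=1: [91, 87, 37]
L2 α=1/2: [107/2, 247/2, 175/2]
L3 α=3/4: [1247/8, 655/8, 1579/8]
L4 α=0: [1247/8, 655/8, 1579/8]
L5 α=1/2: [2591/16, 1095/16, 1651/16]
L6 α=3/4: [11135/64, 2535/64, 6499/64]
→ [174, 40, 102]

query (1,1) [L1,L2,L3,L4,L5,L7] — begin 0,0,0
+L1 (α=2/3) → [124/3, 230/3, 214/3]
+L2 (α=5/8) → [699/8, 425/8, 143]
+L3 (α=1/5) → [821/10, 763/10, 708/5]
+L4 (α=3/7) → [2092/35, 4721/35, 426/5]
+L5 (α=3/4) → [25507/140, 26351/140, 849/5]
+L7 (α=1/3) → [8619/70, 13917/70, 686/5]
= [123, 199, 137]

(1,0) stack=L1,L2,L3,L4,L5,L7; from [0,0,0]:
L1 α=0: [0, 0, 0]
L2 α=3/4: [465/4, 123/2, 120]
L3 α=1/3: [955/6, 77, 142]
L4 α=6/7: [8623/42, 17, 1450/7]
L5 α=2/3: [16687/126, 463/3, 2962/21]
L7 α=1/5: [8968/63, 2539/15, 13087/105]
= [142, 169, 125]

at x=0,y=0 over L1,L2,L3,L4,L5,L7:
L1 α=1: [91, 87, 37]
L2 α=1/2: [107/2, 247/2, 175/2]
L3 α=3/4: [1247/8, 655/8, 1579/8]
L4 α=0: [1247/8, 655/8, 1579/8]
L5 α=1/2: [2591/16, 1095/16, 1651/16]
L7 α=2/3: [3189/16, 6887/48, 2865/16]
→ [199, 143, 179]


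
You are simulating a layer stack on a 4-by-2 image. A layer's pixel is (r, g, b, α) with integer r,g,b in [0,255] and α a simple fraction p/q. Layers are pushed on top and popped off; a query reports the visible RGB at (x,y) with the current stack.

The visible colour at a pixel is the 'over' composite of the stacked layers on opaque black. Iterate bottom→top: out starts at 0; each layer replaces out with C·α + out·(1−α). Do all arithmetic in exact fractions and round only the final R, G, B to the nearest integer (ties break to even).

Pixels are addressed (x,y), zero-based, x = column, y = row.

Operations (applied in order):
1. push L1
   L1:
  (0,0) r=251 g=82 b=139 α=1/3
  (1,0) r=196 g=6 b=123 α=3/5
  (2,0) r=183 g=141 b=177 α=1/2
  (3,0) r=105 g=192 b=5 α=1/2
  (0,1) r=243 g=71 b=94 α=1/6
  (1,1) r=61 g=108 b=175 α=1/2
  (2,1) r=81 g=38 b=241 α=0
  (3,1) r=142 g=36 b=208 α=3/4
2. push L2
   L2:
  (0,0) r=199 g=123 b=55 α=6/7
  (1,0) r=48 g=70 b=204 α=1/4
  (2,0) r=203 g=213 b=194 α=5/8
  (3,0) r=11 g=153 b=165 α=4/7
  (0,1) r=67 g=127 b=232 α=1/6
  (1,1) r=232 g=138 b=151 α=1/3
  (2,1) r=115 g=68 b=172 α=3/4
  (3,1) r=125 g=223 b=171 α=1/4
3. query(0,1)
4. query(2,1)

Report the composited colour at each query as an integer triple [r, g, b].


at x=0,y=1 over L1,L2:
+L1 (α=1/6) → [81/2, 71/6, 47/3]
+L2 (α=1/6) → [539/12, 1117/36, 931/18]
rounded: [45, 31, 52]

query (2,1) [L1,L2] — begin 0,0,0
L1 α=0: [0, 0, 0]
L2 α=3/4: [345/4, 51, 129]
= [86, 51, 129]


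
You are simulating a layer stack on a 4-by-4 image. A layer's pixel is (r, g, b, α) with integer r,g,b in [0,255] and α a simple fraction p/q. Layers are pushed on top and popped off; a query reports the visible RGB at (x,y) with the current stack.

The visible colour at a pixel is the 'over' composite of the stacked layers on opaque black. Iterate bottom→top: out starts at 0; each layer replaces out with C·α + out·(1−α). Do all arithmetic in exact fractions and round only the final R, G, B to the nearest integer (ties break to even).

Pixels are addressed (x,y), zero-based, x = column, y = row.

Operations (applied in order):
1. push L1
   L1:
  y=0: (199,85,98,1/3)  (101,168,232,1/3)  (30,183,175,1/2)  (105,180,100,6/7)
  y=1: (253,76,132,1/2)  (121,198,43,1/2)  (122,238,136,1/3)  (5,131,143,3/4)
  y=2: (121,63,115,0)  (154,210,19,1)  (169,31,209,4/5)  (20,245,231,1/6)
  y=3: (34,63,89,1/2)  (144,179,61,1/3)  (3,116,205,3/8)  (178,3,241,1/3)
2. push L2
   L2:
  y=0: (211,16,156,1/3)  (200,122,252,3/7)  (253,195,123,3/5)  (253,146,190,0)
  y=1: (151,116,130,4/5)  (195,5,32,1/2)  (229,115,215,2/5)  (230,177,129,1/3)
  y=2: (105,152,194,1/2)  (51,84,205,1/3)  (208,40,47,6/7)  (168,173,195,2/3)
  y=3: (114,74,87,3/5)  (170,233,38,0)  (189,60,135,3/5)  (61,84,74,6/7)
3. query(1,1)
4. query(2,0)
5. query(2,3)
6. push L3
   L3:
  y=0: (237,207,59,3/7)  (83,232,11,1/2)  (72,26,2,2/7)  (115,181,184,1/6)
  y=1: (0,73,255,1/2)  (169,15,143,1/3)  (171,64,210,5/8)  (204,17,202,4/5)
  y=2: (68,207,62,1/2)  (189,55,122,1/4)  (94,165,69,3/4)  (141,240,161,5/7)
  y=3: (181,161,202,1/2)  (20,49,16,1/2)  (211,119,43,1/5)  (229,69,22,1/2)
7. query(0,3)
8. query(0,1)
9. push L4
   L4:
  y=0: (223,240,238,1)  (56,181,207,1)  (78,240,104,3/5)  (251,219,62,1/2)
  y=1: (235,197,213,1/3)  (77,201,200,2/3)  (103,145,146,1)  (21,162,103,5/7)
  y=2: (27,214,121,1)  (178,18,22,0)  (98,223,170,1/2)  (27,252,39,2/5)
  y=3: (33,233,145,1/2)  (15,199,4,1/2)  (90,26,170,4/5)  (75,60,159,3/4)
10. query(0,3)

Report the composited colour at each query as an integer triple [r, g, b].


query (1,1) [L1,L2] — begin 0,0,0
after L1 α=1/2: [121/2, 99, 43/2]
after L2 α=1/2: [511/4, 52, 107/4]
= [128, 52, 27]

(2,0) stack=L1,L2; from [0,0,0]:
+L1 (α=1/2) → [15, 183/2, 175/2]
+L2 (α=3/5) → [789/5, 768/5, 544/5]
= [158, 154, 109]

query (2,3) [L1,L2] — begin 0,0,0
L1 α=3/8: [9/8, 87/2, 615/8]
L2 α=3/5: [2277/20, 267/5, 447/4]
→ [114, 53, 112]

(0,3) stack=L1,L2,L3; from [0,0,0]:
after L1 α=1/2: [17, 63/2, 89/2]
after L2 α=3/5: [376/5, 57, 70]
after L3 α=1/2: [1281/10, 109, 136]
→ [128, 109, 136]

(0,1) stack=L1,L2,L3; from [0,0,0]:
+L1 (α=1/2) → [253/2, 38, 66]
+L2 (α=4/5) → [1461/10, 502/5, 586/5]
+L3 (α=1/2) → [1461/20, 867/10, 1861/10]
rounded: [73, 87, 186]

(0,3) stack=L1,L2,L3,L4; from [0,0,0]:
+L1 (α=1/2) → [17, 63/2, 89/2]
+L2 (α=3/5) → [376/5, 57, 70]
+L3 (α=1/2) → [1281/10, 109, 136]
+L4 (α=1/2) → [1611/20, 171, 281/2]
→ [81, 171, 140]


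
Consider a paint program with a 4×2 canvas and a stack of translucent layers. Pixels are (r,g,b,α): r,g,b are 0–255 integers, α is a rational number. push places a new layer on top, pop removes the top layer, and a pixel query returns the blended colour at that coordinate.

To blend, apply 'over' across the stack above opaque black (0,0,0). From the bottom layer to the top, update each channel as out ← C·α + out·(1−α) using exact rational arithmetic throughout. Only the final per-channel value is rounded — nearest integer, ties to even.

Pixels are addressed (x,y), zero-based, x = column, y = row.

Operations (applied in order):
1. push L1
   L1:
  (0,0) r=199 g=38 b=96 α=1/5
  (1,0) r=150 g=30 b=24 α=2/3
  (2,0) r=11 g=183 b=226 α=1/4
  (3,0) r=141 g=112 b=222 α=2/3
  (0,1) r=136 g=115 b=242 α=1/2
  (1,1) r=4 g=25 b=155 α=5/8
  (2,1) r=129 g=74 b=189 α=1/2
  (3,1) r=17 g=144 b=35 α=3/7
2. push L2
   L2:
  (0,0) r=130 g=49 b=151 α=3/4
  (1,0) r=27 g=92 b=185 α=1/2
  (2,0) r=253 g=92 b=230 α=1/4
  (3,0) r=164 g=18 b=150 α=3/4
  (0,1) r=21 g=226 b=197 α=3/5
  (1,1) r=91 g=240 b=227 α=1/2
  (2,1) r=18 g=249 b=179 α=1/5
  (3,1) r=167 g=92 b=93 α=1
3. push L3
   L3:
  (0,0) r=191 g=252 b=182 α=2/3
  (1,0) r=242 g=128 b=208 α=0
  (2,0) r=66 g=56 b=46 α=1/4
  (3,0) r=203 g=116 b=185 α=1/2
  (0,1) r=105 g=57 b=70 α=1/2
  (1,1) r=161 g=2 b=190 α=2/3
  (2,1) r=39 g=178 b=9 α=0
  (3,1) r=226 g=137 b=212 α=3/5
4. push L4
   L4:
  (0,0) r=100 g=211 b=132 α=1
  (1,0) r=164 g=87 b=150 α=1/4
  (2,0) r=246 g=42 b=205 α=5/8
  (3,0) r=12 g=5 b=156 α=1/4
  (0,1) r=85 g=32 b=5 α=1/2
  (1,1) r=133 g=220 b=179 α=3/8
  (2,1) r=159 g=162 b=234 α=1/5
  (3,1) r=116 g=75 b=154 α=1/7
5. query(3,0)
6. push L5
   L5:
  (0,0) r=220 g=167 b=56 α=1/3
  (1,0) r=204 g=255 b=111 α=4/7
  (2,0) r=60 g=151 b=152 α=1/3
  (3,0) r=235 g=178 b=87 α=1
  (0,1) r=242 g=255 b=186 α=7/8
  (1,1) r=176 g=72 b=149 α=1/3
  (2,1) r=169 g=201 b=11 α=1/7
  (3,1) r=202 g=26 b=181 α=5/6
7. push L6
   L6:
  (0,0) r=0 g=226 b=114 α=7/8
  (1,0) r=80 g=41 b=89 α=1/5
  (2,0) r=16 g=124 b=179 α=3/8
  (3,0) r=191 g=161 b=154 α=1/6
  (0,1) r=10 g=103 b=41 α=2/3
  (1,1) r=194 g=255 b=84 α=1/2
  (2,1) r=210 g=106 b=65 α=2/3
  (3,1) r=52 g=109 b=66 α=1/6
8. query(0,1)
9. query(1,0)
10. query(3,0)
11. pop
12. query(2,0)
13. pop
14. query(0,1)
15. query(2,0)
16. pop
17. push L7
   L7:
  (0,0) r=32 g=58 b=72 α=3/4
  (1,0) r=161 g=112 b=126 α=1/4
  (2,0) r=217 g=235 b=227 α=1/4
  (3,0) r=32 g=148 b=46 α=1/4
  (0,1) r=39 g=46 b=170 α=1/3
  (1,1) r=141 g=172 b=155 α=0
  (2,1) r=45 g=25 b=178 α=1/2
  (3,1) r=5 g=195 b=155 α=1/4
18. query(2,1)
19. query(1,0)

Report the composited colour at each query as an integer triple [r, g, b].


(3,0) stack=L1,L2,L3,L4; from [0,0,0]:
after L1 α=2/3: [94, 224/3, 148]
after L2 α=3/4: [293/2, 193/6, 299/2]
after L3 α=1/2: [699/4, 889/12, 669/4]
after L4 α=1/4: [2145/16, 909/16, 2631/16]
→ [134, 57, 164]

at x=0,y=1 over L1,L2,L3,L4,L5,L6:
L1 α=1/2: [68, 115/2, 121]
L2 α=3/5: [199/5, 793/5, 833/5]
L3 α=1/2: [362/5, 539/5, 1183/10]
L4 α=1/2: [787/10, 699/10, 1233/20]
L5 α=7/8: [17727/80, 18549/80, 27273/160]
L6 α=2/3: [19327/240, 35029/240, 40393/480]
= [81, 146, 84]

at x=1,y=0 over L1,L2,L3,L4,L5,L6:
after L1 α=2/3: [100, 20, 16]
after L2 α=1/2: [127/2, 56, 201/2]
after L3 α=0: [127/2, 56, 201/2]
after L4 α=1/4: [709/8, 255/4, 903/8]
after L5 α=4/7: [8655/56, 4845/28, 6261/56]
after L6 α=1/5: [1955/14, 5132/35, 7507/70]
= [140, 147, 107]

at x=3,y=0 over L1,L2,L3,L4,L5,L6:
+L1 (α=2/3) → [94, 224/3, 148]
+L2 (α=3/4) → [293/2, 193/6, 299/2]
+L3 (α=1/2) → [699/4, 889/12, 669/4]
+L4 (α=1/4) → [2145/16, 909/16, 2631/16]
+L5 (α=1) → [235, 178, 87]
+L6 (α=1/6) → [683/3, 1051/6, 589/6]
→ [228, 175, 98]

query (2,0) [L1,L2,L3,L4,L5] — begin 0,0,0
after L1 α=1/4: [11/4, 183/4, 113/2]
after L2 α=1/4: [1045/16, 917/16, 799/8]
after L3 α=1/4: [4191/64, 3647/64, 2765/32]
after L4 α=5/8: [91293/512, 24381/512, 41095/256]
after L5 α=1/3: [35551/256, 63037/768, 60551/384]
rounded: [139, 82, 158]

(0,1) stack=L1,L2,L3,L4; from [0,0,0]:
L1 α=1/2: [68, 115/2, 121]
L2 α=3/5: [199/5, 793/5, 833/5]
L3 α=1/2: [362/5, 539/5, 1183/10]
L4 α=1/2: [787/10, 699/10, 1233/20]
= [79, 70, 62]

at x=2,y=0 over L1,L2,L3,L4:
after L1 α=1/4: [11/4, 183/4, 113/2]
after L2 α=1/4: [1045/16, 917/16, 799/8]
after L3 α=1/4: [4191/64, 3647/64, 2765/32]
after L4 α=5/8: [91293/512, 24381/512, 41095/256]
rounded: [178, 48, 161]

(2,1) stack=L1,L2,L3,L7; from [0,0,0]:
after L1 α=1/2: [129/2, 37, 189/2]
after L2 α=1/5: [276/5, 397/5, 557/5]
after L3 α=0: [276/5, 397/5, 557/5]
after L7 α=1/2: [501/10, 261/5, 1447/10]
→ [50, 52, 145]

(1,0) stack=L1,L2,L3,L7; from [0,0,0]:
L1 α=2/3: [100, 20, 16]
L2 α=1/2: [127/2, 56, 201/2]
L3 α=0: [127/2, 56, 201/2]
L7 α=1/4: [703/8, 70, 855/8]
rounded: [88, 70, 107]
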